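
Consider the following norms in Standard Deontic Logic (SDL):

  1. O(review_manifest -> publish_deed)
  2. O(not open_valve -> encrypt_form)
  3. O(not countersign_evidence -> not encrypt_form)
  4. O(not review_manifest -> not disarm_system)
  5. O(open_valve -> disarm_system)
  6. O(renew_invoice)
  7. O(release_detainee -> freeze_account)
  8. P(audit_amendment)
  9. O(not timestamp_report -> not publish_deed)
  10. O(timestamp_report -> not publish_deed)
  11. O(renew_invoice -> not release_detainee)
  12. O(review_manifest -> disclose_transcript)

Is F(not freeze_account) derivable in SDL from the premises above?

Premise 7 is O(release_detainee -> freeze_account), but O(release_detainee) is not derivable from the premises, so it does not yield O(freeze_account).
No other premise forces O(freeze_account). An ideal world satisfying every premise can still have not freeze_account true, so F(not freeze_account) is not derivable.

No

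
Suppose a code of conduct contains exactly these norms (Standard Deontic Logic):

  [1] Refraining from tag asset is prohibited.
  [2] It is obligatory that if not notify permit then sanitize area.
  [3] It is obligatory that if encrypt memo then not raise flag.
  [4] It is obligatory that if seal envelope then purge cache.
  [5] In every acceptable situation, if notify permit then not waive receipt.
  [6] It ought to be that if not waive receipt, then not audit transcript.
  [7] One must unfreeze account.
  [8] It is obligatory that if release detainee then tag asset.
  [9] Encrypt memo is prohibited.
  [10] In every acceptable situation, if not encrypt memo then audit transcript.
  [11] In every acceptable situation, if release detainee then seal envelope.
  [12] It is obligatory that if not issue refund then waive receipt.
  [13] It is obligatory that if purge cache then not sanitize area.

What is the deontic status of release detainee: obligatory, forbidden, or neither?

F(encrypt_memo) at premise 9 means O(¬encrypt_memo).
Applying K to premise 10 (O(¬encrypt_memo → audit_transcript)) and O(¬encrypt_memo) yields O(audit_transcript).
Premise 6, O(¬waive_receipt → ¬audit_transcript), contraposes to O(audit_transcript → waive_receipt); with O(audit_transcript) we get O(waive_receipt).
Premise 5, O(notify_permit → ¬waive_receipt), contraposes to O(waive_receipt → ¬notify_permit); with O(waive_receipt) we get O(¬notify_permit).
Applying K to premise 2 (O(¬notify_permit → sanitize_area)) and O(¬notify_permit) yields O(sanitize_area).
Premise 13 is O(purge_cache → ¬sanitize_area); contrapositively O(sanitize_area → ¬purge_cache). Since O(sanitize_area) holds, K gives O(¬purge_cache).
Premise 4 is O(seal_envelope → purge_cache); contrapositively O(¬purge_cache → ¬seal_envelope). Since O(¬purge_cache) holds, K gives O(¬seal_envelope).
Premise 11 is O(release_detainee → seal_envelope); contrapositively O(¬seal_envelope → ¬release_detainee). Since O(¬seal_envelope) holds, K gives O(¬release_detainee).
Premises 1, 3, 7, 8, 12 do not contribute to this derivation.
Thus O(¬release_detainee), which is F(release_detainee): release_detainee is forbidden.

Forbidden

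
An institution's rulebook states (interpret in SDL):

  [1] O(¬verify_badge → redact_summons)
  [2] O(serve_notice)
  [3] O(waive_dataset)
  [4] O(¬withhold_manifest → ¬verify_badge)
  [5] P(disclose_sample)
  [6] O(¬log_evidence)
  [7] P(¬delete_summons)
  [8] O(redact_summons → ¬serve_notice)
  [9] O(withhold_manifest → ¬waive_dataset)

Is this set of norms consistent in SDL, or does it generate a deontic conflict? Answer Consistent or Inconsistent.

From premise 2 we have O(serve_notice).
Premise 8, O(redact_summons → ¬serve_notice), contraposes to O(serve_notice → ¬redact_summons); with O(serve_notice) we get O(¬redact_summons).
Premise 1, O(¬verify_badge → redact_summons), contraposes to O(¬redact_summons → verify_badge); with O(¬redact_summons) we get O(verify_badge).
The contrapositive of premise 4 (O(¬withhold_manifest → ¬verify_badge)) is O(verify_badge → withhold_manifest), and O(verify_badge) is already established, so O(withhold_manifest).
With premise 9, O(withhold_manifest → ¬waive_dataset), the K-axiom yields O(¬waive_dataset).
But premise 3 directly asserts O(waive_dataset).
We now have both O(¬waive_dataset) and O(waive_dataset) — waive_dataset is simultaneously obligatory and forbidden, violating the D-axiom.

Inconsistent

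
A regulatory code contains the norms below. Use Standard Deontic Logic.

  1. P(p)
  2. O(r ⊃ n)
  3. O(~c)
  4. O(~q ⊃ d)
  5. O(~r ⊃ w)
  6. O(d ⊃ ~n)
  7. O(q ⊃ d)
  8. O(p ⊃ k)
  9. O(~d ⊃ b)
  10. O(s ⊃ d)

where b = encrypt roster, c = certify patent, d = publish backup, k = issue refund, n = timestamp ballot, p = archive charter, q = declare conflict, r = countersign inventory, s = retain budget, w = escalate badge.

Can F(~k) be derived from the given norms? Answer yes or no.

No

Premise 8 is O(p ⊃ k), but O(p) is not derivable from the premises (the permission P(p) asserts only ~O(~p), not O(p)), so it does not yield O(k).
No other premise forces O(k). An ideal world satisfying every premise can still have ~k true, so F(~k) is not derivable.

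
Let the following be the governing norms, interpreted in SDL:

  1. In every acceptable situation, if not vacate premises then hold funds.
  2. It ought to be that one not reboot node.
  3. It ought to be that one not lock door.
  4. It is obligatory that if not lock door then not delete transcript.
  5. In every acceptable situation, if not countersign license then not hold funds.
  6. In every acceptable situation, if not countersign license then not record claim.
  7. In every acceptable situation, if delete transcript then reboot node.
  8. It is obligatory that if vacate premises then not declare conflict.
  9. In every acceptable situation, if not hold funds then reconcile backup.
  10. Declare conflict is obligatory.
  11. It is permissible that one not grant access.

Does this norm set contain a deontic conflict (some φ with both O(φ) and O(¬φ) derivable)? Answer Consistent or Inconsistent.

Premise 7 is O(delete_transcript → reboot_node), but O(delete_transcript) is not derivable from the premises, so it does not yield O(reboot_node).
So O(reboot_node) is not derivable, and the apparent clash with O(¬reboot_node) does not arise.
A world satisfying every obligation exists (e.g. countersign_license=true, declare_conflict=true, delete_transcript=false, grant_access=false, hold_funds=true, lock_door=false, reboot_node=false, reconcile_backup=false, record_claim=false, vacate_premises=false); no atom is both obligatory and forbidden, so the set is consistent.

Consistent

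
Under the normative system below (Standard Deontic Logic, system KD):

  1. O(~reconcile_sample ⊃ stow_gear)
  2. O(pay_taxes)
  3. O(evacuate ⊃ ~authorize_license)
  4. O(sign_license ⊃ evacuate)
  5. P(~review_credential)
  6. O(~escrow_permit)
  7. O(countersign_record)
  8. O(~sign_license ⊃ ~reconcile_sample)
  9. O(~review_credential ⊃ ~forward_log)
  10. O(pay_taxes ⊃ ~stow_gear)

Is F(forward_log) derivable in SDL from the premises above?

Premise 9 is O(~review_credential ⊃ ~forward_log), but O(~review_credential) is not derivable from the premises (the permission P(~review_credential) asserts only ~O(review_credential), not O(~review_credential)), so it does not yield O(~forward_log).
No other premise forces O(~forward_log). An ideal world satisfying every premise can still have forward_log true, so F(forward_log) is not derivable.

No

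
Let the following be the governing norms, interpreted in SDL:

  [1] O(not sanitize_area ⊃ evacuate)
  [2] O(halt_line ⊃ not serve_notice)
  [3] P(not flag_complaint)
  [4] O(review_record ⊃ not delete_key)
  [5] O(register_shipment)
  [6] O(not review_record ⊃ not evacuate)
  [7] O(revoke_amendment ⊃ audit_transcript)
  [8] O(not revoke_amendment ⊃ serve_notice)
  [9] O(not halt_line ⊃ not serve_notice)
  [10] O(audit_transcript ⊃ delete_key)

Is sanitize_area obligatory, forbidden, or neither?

Premises 2 and 9 cover both cases: O(halt_line ⊃ not serve_notice) and O(not halt_line ⊃ not serve_notice). Since halt_line ∨ not halt_line is a tautology, O(not serve_notice) follows.
The contrapositive of premise 8 (O(not revoke_amendment ⊃ serve_notice)) is O(not serve_notice ⊃ revoke_amendment), and O(not serve_notice) is already established, so O(revoke_amendment).
Applying K to premise 7 (O(revoke_amendment ⊃ audit_transcript)) and O(revoke_amendment) yields O(audit_transcript).
With premise 10, O(audit_transcript ⊃ delete_key), the K-axiom yields O(delete_key).
The contrapositive of premise 4 (O(review_record ⊃ not delete_key)) is O(delete_key ⊃ not review_record), and O(delete_key) is already established, so O(not review_record).
From O(not review_record) and premise 6, O(not review_record ⊃ not evacuate), we obtain O(not evacuate).
Premise 1, O(not sanitize_area ⊃ evacuate), contraposes to O(not evacuate ⊃ sanitize_area); with O(not evacuate) we get O(sanitize_area).
Premises 3, 5 do not contribute to this derivation.
Hence sanitize_area is obligatory.

Obligatory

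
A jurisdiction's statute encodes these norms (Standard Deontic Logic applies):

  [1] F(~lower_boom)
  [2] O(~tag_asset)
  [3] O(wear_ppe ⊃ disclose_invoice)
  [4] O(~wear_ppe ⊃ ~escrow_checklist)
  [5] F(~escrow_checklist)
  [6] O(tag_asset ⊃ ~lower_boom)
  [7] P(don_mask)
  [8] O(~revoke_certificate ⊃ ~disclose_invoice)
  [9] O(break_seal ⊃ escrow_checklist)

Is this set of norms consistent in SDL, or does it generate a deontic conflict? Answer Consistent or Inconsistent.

Consistent

Premise 6 is O(tag_asset ⊃ ~lower_boom), but O(tag_asset) is not derivable from the premises, so it does not yield O(~lower_boom).
So O(~lower_boom) is not derivable, and the apparent clash with O(lower_boom) does not arise.
A world satisfying every obligation exists (e.g. break_seal=false, disclose_invoice=true, don_mask=false, escrow_checklist=true, lower_boom=true, revoke_certificate=true, tag_asset=false, wear_ppe=true); no atom is both obligatory and forbidden, so the set is consistent.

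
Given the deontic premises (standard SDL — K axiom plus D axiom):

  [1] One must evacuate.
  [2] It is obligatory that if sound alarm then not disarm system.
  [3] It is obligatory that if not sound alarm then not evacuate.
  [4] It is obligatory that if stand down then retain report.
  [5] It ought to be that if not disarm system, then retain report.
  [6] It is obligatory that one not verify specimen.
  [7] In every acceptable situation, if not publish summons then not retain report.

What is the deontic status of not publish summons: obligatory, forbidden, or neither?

Forbidden

From premise 1 we have O(evacuate).
Premise 3, O(¬sound_alarm → ¬evacuate), contraposes to O(evacuate → sound_alarm); with O(evacuate) we get O(sound_alarm).
From O(sound_alarm) and premise 2, O(sound_alarm → ¬disarm_system), we obtain O(¬disarm_system).
With premise 5, O(¬disarm_system → retain_report), the K-axiom yields O(retain_report).
Premise 7, O(¬publish_summons → ¬retain_report), contraposes to O(retain_report → publish_summons); with O(retain_report) we get O(publish_summons).
Premises 4, 6 do not contribute to this derivation.
Thus O(publish_summons), which is F(¬publish_summons): ¬publish_summons is forbidden.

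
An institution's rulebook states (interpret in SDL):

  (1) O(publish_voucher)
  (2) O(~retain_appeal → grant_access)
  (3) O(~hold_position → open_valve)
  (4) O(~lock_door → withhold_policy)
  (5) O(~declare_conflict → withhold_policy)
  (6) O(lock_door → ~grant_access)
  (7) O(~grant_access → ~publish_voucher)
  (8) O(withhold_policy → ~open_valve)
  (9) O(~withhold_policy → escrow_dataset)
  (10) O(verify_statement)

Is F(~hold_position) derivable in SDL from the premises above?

Yes

From premise 1 we have O(publish_voucher).
Premise 7, O(~grant_access → ~publish_voucher), contraposes to O(publish_voucher → grant_access); with O(publish_voucher) we get O(grant_access).
The contrapositive of premise 6 (O(lock_door → ~grant_access)) is O(grant_access → ~lock_door), and O(grant_access) is already established, so O(~lock_door).
Premise 4 is O(~lock_door → withhold_policy); since O(~lock_door), deontic closure gives O(withhold_policy).
Premise 8 is O(withhold_policy → ~open_valve); since O(withhold_policy), deontic closure gives O(~open_valve).
Premise 3 is O(~hold_position → open_valve); contrapositively O(~open_valve → hold_position). Since O(~open_valve) holds, K gives O(hold_position).
Premises 2, 5, 9, 10 do not contribute to this derivation.
So O(hold_position) holds, i.e. F(~hold_position). The claim follows.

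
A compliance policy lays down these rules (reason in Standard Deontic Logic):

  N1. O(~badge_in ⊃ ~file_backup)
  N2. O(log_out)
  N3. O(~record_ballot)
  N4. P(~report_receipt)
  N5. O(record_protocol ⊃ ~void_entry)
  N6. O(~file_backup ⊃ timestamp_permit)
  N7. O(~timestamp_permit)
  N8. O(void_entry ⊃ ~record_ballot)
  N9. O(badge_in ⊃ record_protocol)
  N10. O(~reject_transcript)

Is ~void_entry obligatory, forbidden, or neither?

From premise 7 we have O(~timestamp_permit).
Premise 6 is O(~file_backup ⊃ timestamp_permit); contrapositively O(~timestamp_permit ⊃ file_backup). Since O(~timestamp_permit) holds, K gives O(file_backup).
The contrapositive of premise 1 (O(~badge_in ⊃ ~file_backup)) is O(file_backup ⊃ badge_in), and O(file_backup) is already established, so O(badge_in).
From O(badge_in) and premise 9, O(badge_in ⊃ record_protocol), we obtain O(record_protocol).
Premise 5 is O(record_protocol ⊃ ~void_entry); since O(record_protocol), deontic closure gives O(~void_entry).
Premises 2, 3, 4, 8, 10 do not contribute to this derivation.
Hence ~void_entry is obligatory.

Obligatory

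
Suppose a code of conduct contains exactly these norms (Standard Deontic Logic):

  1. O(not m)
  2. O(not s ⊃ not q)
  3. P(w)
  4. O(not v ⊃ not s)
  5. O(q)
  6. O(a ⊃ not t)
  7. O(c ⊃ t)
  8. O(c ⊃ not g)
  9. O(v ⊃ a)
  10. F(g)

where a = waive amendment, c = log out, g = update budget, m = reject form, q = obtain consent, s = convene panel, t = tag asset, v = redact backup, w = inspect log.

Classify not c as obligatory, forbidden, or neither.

Obligatory

Premise 5 states O(q) outright.
Premise 2 is O(not s ⊃ not q); contrapositively O(q ⊃ s). Since O(q) holds, K gives O(s).
Premise 4 is O(not v ⊃ not s); contrapositively O(s ⊃ v). Since O(s) holds, K gives O(v).
Applying K to premise 9 (O(v ⊃ a)) and O(v) yields O(a).
With premise 6, O(a ⊃ not t), the K-axiom yields O(not t).
Premise 7 is O(c ⊃ t); contrapositively O(not t ⊃ not c). Since O(not t) holds, K gives O(not c).
Premises 1, 3, 8, 10 do not contribute to this derivation.
Hence not c is obligatory.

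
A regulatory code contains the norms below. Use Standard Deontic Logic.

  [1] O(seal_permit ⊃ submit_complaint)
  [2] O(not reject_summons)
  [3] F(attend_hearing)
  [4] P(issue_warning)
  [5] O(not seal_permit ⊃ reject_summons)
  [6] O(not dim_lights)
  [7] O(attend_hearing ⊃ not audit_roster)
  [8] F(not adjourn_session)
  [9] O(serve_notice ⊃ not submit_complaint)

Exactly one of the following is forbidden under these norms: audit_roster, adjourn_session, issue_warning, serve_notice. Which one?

serve_notice

From premise 2 we have O(not reject_summons).
The contrapositive of premise 5 (O(not seal_permit ⊃ reject_summons)) is O(not reject_summons ⊃ seal_permit), and O(not reject_summons) is already established, so O(seal_permit).
Premise 1 is O(seal_permit ⊃ submit_complaint); since O(seal_permit), deontic closure gives O(submit_complaint).
Premise 9, O(serve_notice ⊃ not submit_complaint), contraposes to O(submit_complaint ⊃ not serve_notice); with O(submit_complaint) we get O(not serve_notice).
So O(not serve_notice) holds, i.e. serve_notice is forbidden. None of the other listed options is forbidden under the premises.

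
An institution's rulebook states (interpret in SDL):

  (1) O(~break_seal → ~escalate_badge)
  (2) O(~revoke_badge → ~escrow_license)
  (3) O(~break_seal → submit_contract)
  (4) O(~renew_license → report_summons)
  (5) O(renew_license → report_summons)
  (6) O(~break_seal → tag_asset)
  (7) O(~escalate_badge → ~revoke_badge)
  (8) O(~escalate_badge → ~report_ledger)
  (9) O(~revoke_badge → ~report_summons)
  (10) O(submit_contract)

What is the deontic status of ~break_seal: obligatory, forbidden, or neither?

Forbidden

Premises 4 and 5 cover both cases: O(~renew_license → report_summons) and O(renew_license → report_summons). Since ~renew_license ∨ renew_license is a tautology, O(report_summons) follows.
The contrapositive of premise 9 (O(~revoke_badge → ~report_summons)) is O(report_summons → revoke_badge), and O(report_summons) is already established, so O(revoke_badge).
Premise 7, O(~escalate_badge → ~revoke_badge), contraposes to O(revoke_badge → escalate_badge); with O(revoke_badge) we get O(escalate_badge).
Premise 1 is O(~break_seal → ~escalate_badge); contrapositively O(escalate_badge → break_seal). Since O(escalate_badge) holds, K gives O(break_seal).
Premises 2, 3, 6, 8, 10 do not contribute to this derivation.
Thus O(break_seal), which is F(~break_seal): ~break_seal is forbidden.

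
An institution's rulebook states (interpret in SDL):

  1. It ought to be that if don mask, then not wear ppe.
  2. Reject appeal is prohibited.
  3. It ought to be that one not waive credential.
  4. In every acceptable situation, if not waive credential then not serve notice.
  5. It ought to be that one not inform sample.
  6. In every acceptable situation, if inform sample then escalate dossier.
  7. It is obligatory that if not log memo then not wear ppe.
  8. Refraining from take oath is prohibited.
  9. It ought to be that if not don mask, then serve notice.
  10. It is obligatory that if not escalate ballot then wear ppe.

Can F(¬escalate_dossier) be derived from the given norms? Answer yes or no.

No

Premise 6 is O(inform_sample → escalate_dossier), but O(inform_sample) is not derivable from the premises, so it does not yield O(escalate_dossier).
No other premise forces O(escalate_dossier). An ideal world satisfying every premise can still have ¬escalate_dossier true, so F(¬escalate_dossier) is not derivable.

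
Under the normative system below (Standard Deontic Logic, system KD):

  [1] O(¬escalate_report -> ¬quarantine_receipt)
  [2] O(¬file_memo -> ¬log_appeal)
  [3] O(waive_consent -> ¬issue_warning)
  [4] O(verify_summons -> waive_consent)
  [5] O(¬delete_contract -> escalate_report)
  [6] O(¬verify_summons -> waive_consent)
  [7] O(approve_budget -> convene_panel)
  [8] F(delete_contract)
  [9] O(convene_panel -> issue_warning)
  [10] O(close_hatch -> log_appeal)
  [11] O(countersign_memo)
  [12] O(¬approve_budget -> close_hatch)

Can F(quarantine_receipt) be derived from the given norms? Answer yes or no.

Premise 1 is O(¬escalate_report -> ¬quarantine_receipt), but O(¬escalate_report) is not derivable from the premises, so it does not yield O(¬quarantine_receipt).
No other premise forces O(¬quarantine_receipt). An ideal world satisfying every premise can still have quarantine_receipt true, so F(quarantine_receipt) is not derivable.

No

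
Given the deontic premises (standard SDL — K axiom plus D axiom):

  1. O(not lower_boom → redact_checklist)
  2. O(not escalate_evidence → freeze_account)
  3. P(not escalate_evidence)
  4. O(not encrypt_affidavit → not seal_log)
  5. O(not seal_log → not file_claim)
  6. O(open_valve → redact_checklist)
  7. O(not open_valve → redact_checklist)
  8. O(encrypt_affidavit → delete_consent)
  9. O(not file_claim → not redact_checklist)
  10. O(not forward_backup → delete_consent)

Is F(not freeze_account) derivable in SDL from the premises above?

Premise 2 is O(not escalate_evidence → freeze_account), but O(not escalate_evidence) is not derivable from the premises (the permission P(not escalate_evidence) asserts only not O(escalate_evidence), not O(not escalate_evidence)), so it does not yield O(freeze_account).
No other premise forces O(freeze_account). An ideal world satisfying every premise can still have not freeze_account true, so F(not freeze_account) is not derivable.

No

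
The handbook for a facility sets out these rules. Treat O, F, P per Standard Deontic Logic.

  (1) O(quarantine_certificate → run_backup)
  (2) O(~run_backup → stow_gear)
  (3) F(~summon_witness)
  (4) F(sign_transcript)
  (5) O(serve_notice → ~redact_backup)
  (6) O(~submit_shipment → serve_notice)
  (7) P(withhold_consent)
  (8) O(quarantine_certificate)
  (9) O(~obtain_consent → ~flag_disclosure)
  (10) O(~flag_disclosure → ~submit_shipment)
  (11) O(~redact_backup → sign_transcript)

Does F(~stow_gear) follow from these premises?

Premise 2 is O(~run_backup → stow_gear), but O(~run_backup) is not derivable from the premises, so it does not yield O(stow_gear).
No other premise forces O(stow_gear). An ideal world satisfying every premise can still have ~stow_gear true, so F(~stow_gear) is not derivable.

No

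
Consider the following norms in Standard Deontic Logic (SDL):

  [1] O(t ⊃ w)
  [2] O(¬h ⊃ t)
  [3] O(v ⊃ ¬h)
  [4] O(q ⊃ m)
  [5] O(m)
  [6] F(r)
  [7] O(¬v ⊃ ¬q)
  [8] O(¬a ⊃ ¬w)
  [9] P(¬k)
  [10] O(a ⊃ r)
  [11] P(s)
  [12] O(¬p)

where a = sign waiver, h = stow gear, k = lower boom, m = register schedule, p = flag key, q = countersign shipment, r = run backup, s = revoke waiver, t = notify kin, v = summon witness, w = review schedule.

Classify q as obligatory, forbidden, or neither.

Premise 6 is F(r), i.e. O(¬r).
Premise 10 is O(a ⊃ r); contrapositively O(¬r ⊃ ¬a). Since O(¬r) holds, K gives O(¬a).
From O(¬a) and premise 8, O(¬a ⊃ ¬w), we obtain O(¬w).
Premise 1, O(t ⊃ w), contraposes to O(¬w ⊃ ¬t); with O(¬w) we get O(¬t).
Premise 2, O(¬h ⊃ t), contraposes to O(¬t ⊃ h); with O(¬t) we get O(h).
Premise 3, O(v ⊃ ¬h), contraposes to O(h ⊃ ¬v); with O(h) we get O(¬v).
Applying K to premise 7 (O(¬v ⊃ ¬q)) and O(¬v) yields O(¬q).
Premises 4, 5, 9, 11, 12 do not contribute to this derivation.
Thus O(¬q), which is F(q): q is forbidden.

Forbidden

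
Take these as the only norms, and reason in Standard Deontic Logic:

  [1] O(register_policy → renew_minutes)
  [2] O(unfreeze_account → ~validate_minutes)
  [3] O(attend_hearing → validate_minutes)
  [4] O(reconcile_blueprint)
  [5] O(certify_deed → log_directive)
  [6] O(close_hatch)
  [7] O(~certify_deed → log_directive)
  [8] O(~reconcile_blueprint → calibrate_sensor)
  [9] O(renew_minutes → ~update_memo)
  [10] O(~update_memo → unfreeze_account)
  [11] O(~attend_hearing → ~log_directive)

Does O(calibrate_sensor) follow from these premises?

No

Premise 8 is O(~reconcile_blueprint → calibrate_sensor), but O(~reconcile_blueprint) is not derivable from the premises, so it does not yield O(calibrate_sensor).
No other premise forces O(calibrate_sensor). An ideal world satisfying every premise can still have calibrate_sensor false, so O(calibrate_sensor) is not derivable.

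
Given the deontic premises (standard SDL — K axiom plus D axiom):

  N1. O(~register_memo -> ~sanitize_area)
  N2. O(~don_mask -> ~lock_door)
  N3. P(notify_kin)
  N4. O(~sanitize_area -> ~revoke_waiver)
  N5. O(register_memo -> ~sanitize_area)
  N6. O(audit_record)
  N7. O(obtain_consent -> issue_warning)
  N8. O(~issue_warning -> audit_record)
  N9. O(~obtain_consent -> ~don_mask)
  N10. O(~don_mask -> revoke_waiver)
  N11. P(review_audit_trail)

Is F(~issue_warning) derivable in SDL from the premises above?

Premises 1 and 5 are O(~register_memo -> ~sanitize_area) and O(register_memo -> ~sanitize_area); every ideal world satisfies ~register_memo or register_memo, so in either case ~sanitize_area holds — hence O(~sanitize_area).
Premise 4 is O(~sanitize_area -> ~revoke_waiver); since O(~sanitize_area), deontic closure gives O(~revoke_waiver).
Premise 10 is O(~don_mask -> revoke_waiver); contrapositively O(~revoke_waiver -> don_mask). Since O(~revoke_waiver) holds, K gives O(don_mask).
Premise 9, O(~obtain_consent -> ~don_mask), contraposes to O(don_mask -> obtain_consent); with O(don_mask) we get O(obtain_consent).
From O(obtain_consent) and premise 7, O(obtain_consent -> issue_warning), we obtain O(issue_warning).
Premises 2, 3, 6, 8, 11 do not contribute to this derivation.
So O(issue_warning) holds, i.e. F(~issue_warning). The claim follows.

Yes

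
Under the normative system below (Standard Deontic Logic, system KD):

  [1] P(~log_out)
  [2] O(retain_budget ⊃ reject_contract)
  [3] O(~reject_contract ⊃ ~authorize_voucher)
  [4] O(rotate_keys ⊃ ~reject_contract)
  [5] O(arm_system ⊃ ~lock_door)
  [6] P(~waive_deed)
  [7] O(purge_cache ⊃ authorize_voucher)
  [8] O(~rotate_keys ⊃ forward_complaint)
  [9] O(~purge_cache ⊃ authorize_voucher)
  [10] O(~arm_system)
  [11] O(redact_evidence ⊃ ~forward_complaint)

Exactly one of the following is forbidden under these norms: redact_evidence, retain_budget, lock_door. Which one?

redact_evidence

By case analysis on purge_cache: premise 7 gives O(purge_cache ⊃ authorize_voucher) and premise 9 gives O(~purge_cache ⊃ authorize_voucher), so O(authorize_voucher) either way.
The contrapositive of premise 3 (O(~reject_contract ⊃ ~authorize_voucher)) is O(authorize_voucher ⊃ reject_contract), and O(authorize_voucher) is already established, so O(reject_contract).
The contrapositive of premise 4 (O(rotate_keys ⊃ ~reject_contract)) is O(reject_contract ⊃ ~rotate_keys), and O(reject_contract) is already established, so O(~rotate_keys).
From O(~rotate_keys) and premise 8, O(~rotate_keys ⊃ forward_complaint), we obtain O(forward_complaint).
The contrapositive of premise 11 (O(redact_evidence ⊃ ~forward_complaint)) is O(forward_complaint ⊃ ~redact_evidence), and O(forward_complaint) is already established, so O(~redact_evidence).
So O(~redact_evidence) holds, i.e. redact_evidence is forbidden. None of the other listed options is forbidden under the premises.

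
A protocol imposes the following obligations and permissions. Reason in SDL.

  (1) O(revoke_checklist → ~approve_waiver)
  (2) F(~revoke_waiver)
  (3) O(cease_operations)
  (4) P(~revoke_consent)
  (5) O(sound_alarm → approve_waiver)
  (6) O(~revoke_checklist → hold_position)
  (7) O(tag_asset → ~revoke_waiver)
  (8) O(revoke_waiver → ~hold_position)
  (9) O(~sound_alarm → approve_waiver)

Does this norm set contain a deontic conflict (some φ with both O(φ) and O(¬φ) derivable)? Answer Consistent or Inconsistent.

Premises 9 and 5 are O(~sound_alarm → approve_waiver) and O(sound_alarm → approve_waiver); every ideal world satisfies ~sound_alarm or sound_alarm, so in either case approve_waiver holds — hence O(approve_waiver).
Premise 1, O(revoke_checklist → ~approve_waiver), contraposes to O(approve_waiver → ~revoke_checklist); with O(approve_waiver) we get O(~revoke_checklist).
From O(~revoke_checklist) and premise 6, O(~revoke_checklist → hold_position), we obtain O(hold_position).
The contrapositive of premise 8 (O(revoke_waiver → ~hold_position)) is O(hold_position → ~revoke_waiver), and O(hold_position) is already established, so O(~revoke_waiver).
However, F(~revoke_waiver) at premise 2 amounts to O(revoke_waiver).
We now have both O(~revoke_waiver) and O(revoke_waiver) — revoke_waiver is simultaneously obligatory and forbidden, violating the D-axiom.

Inconsistent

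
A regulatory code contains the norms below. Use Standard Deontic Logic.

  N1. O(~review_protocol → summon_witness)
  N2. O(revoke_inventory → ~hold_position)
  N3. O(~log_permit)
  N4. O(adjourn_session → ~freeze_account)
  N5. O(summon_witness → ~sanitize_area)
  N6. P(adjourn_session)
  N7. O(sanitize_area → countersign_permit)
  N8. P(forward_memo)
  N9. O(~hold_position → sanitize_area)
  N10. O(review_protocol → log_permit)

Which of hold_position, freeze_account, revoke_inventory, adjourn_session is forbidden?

Premise 3 states O(~log_permit) outright.
Premise 10 is O(review_protocol → log_permit); contrapositively O(~log_permit → ~review_protocol). Since O(~log_permit) holds, K gives O(~review_protocol).
From O(~review_protocol) and premise 1, O(~review_protocol → summon_witness), we obtain O(summon_witness).
Premise 5 is O(summon_witness → ~sanitize_area); since O(summon_witness), deontic closure gives O(~sanitize_area).
Premise 9 is O(~hold_position → sanitize_area); contrapositively O(~sanitize_area → hold_position). Since O(~sanitize_area) holds, K gives O(hold_position).
The contrapositive of premise 2 (O(revoke_inventory → ~hold_position)) is O(hold_position → ~revoke_inventory), and O(hold_position) is already established, so O(~revoke_inventory).
So O(~revoke_inventory) holds, i.e. revoke_inventory is forbidden. None of the other listed options is forbidden under the premises.

revoke_inventory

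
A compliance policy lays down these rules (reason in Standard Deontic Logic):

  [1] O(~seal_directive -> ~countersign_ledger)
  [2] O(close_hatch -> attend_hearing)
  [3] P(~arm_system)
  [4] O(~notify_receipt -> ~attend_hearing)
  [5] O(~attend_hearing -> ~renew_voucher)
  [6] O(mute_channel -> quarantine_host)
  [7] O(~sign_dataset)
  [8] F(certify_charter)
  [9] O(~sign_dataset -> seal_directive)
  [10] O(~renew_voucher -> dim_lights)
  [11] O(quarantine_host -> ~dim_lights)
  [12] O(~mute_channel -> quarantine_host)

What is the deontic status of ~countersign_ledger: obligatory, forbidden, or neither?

Neither

Premise 1 is O(~seal_directive -> ~countersign_ledger), but O(~seal_directive) is not derivable from the premises, so it does not yield O(~countersign_ledger).
No premise or chain of K-axiom applications forces O(~countersign_ledger), and none forces O(countersign_ledger). So ~countersign_ledger is neither obligatory nor forbidden under these norms.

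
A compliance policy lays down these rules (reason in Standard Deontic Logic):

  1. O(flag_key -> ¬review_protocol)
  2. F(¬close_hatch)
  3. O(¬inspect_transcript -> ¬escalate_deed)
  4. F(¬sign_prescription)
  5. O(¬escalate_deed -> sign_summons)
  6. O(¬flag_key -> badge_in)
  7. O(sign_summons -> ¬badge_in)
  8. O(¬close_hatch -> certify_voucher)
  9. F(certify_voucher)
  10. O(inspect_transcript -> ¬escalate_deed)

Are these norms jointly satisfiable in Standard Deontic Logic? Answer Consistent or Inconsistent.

Consistent

Premise 8 is O(¬close_hatch -> certify_voucher), but O(¬close_hatch) is not derivable from the premises, so it does not yield O(certify_voucher).
So O(certify_voucher) is not derivable, and the apparent clash with O(¬certify_voucher) does not arise.
A world satisfying every obligation exists (e.g. badge_in=false, certify_voucher=false, close_hatch=true, escalate_deed=false, flag_key=true, inspect_transcript=false, review_protocol=false, sign_prescription=true, sign_summons=true); no atom is both obligatory and forbidden, so the set is consistent.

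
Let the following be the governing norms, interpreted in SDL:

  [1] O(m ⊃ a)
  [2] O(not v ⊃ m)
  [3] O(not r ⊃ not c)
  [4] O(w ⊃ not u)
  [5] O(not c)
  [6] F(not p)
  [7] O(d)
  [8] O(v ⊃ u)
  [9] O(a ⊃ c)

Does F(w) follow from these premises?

Premise 5 states O(not c) outright.
The contrapositive of premise 9 (O(a ⊃ c)) is O(not c ⊃ not a), and O(not c) is already established, so O(not a).
Premise 1 is O(m ⊃ a); contrapositively O(not a ⊃ not m). Since O(not a) holds, K gives O(not m).
Premise 2 is O(not v ⊃ m); contrapositively O(not m ⊃ v). Since O(not m) holds, K gives O(v).
Premise 8 is O(v ⊃ u); since O(v), deontic closure gives O(u).
Premise 4 is O(w ⊃ not u); contrapositively O(u ⊃ not w). Since O(u) holds, K gives O(not w).
Premises 3, 6, 7 do not contribute to this derivation.
So O(not w) holds, i.e. F(w). The claim follows.

Yes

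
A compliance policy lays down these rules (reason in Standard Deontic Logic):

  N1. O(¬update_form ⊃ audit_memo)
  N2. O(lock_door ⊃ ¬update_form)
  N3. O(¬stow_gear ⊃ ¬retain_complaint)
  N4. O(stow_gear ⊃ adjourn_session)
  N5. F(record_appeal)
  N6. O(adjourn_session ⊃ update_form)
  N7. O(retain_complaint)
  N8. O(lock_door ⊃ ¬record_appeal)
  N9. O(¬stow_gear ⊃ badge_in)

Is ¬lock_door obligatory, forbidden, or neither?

Obligatory

Premise 7 states O(retain_complaint) outright.
Premise 3, O(¬stow_gear ⊃ ¬retain_complaint), contraposes to O(retain_complaint ⊃ stow_gear); with O(retain_complaint) we get O(stow_gear).
With premise 4, O(stow_gear ⊃ adjourn_session), the K-axiom yields O(adjourn_session).
From O(adjourn_session) and premise 6, O(adjourn_session ⊃ update_form), we obtain O(update_form).
The contrapositive of premise 2 (O(lock_door ⊃ ¬update_form)) is O(update_form ⊃ ¬lock_door), and O(update_form) is already established, so O(¬lock_door).
Premises 1, 5, 8, 9 do not contribute to this derivation.
Hence ¬lock_door is obligatory.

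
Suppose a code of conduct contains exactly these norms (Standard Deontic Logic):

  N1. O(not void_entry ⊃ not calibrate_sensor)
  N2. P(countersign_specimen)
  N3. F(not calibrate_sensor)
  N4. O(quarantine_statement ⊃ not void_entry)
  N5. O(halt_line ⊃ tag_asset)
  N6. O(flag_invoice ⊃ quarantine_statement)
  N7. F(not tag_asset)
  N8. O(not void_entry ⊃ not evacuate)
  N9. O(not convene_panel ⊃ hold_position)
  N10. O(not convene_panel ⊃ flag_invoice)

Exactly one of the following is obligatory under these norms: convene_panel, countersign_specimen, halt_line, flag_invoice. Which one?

Premise 3, F(not calibrate_sensor), is equivalent to O(calibrate_sensor).
The contrapositive of premise 1 (O(not void_entry ⊃ not calibrate_sensor)) is O(calibrate_sensor ⊃ void_entry), and O(calibrate_sensor) is already established, so O(void_entry).
Premise 4 is O(quarantine_statement ⊃ not void_entry); contrapositively O(void_entry ⊃ not quarantine_statement). Since O(void_entry) holds, K gives O(not quarantine_statement).
Premise 6, O(flag_invoice ⊃ quarantine_statement), contraposes to O(not quarantine_statement ⊃ not flag_invoice); with O(not quarantine_statement) we get O(not flag_invoice).
The contrapositive of premise 10 (O(not convene_panel ⊃ flag_invoice)) is O(not flag_invoice ⊃ convene_panel), and O(not flag_invoice) is already established, so O(convene_panel).
So O(convene_panel) holds — convene_panel is obligatory. None of the other listed options is made obligatory by any chain of premises.

convene_panel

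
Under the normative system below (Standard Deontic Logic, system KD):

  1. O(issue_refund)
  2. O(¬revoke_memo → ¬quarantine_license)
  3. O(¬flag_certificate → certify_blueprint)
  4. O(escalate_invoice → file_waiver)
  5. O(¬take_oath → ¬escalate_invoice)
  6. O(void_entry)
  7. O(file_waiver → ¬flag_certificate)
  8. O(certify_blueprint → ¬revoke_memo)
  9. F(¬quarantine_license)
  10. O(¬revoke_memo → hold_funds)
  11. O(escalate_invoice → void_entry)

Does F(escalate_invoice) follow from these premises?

Premise 9, F(¬quarantine_license), is equivalent to O(quarantine_license).
Premise 2, O(¬revoke_memo → ¬quarantine_license), contraposes to O(quarantine_license → revoke_memo); with O(quarantine_license) we get O(revoke_memo).
Premise 8, O(certify_blueprint → ¬revoke_memo), contraposes to O(revoke_memo → ¬certify_blueprint); with O(revoke_memo) we get O(¬certify_blueprint).
Premise 3 is O(¬flag_certificate → certify_blueprint); contrapositively O(¬certify_blueprint → flag_certificate). Since O(¬certify_blueprint) holds, K gives O(flag_certificate).
The contrapositive of premise 7 (O(file_waiver → ¬flag_certificate)) is O(flag_certificate → ¬file_waiver), and O(flag_certificate) is already established, so O(¬file_waiver).
Premise 4 is O(escalate_invoice → file_waiver); contrapositively O(¬file_waiver → ¬escalate_invoice). Since O(¬file_waiver) holds, K gives O(¬escalate_invoice).
Premises 1, 5, 6, 10, 11 do not contribute to this derivation.
So O(¬escalate_invoice) holds, i.e. F(escalate_invoice). The claim follows.

Yes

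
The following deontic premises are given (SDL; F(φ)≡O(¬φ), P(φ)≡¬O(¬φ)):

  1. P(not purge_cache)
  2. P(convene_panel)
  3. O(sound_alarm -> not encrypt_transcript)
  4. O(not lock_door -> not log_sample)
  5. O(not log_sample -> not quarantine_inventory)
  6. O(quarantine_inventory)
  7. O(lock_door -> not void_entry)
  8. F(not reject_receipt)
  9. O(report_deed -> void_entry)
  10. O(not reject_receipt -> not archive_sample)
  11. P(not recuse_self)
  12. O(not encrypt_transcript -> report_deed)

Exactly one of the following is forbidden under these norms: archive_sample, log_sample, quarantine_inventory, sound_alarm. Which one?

sound_alarm

Premise 6 states O(quarantine_inventory) outright.
Premise 5, O(not log_sample -> not quarantine_inventory), contraposes to O(quarantine_inventory -> log_sample); with O(quarantine_inventory) we get O(log_sample).
The contrapositive of premise 4 (O(not lock_door -> not log_sample)) is O(log_sample -> lock_door), and O(log_sample) is already established, so O(lock_door).
Premise 7 is O(lock_door -> not void_entry); since O(lock_door), deontic closure gives O(not void_entry).
The contrapositive of premise 9 (O(report_deed -> void_entry)) is O(not void_entry -> not report_deed), and O(not void_entry) is already established, so O(not report_deed).
Premise 12 is O(not encrypt_transcript -> report_deed); contrapositively O(not report_deed -> encrypt_transcript). Since O(not report_deed) holds, K gives O(encrypt_transcript).
Premise 3 is O(sound_alarm -> not encrypt_transcript); contrapositively O(encrypt_transcript -> not sound_alarm). Since O(encrypt_transcript) holds, K gives O(not sound_alarm).
So O(not sound_alarm) holds, i.e. sound_alarm is forbidden. None of the other listed options is forbidden under the premises.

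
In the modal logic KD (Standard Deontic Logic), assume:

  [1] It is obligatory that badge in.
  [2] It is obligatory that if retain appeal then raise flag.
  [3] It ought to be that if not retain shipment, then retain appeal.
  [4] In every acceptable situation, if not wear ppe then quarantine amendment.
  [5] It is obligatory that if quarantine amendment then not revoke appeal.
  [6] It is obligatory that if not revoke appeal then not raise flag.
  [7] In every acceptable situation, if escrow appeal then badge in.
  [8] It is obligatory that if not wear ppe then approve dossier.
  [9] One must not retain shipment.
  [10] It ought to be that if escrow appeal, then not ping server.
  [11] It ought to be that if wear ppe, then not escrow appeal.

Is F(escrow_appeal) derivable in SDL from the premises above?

Yes

Premise 9 is F(retain_shipment), i.e. O(¬retain_shipment).
From O(¬retain_shipment) and premise 3, O(¬retain_shipment → retain_appeal), we obtain O(retain_appeal).
Premise 2 is O(retain_appeal → raise_flag); since O(retain_appeal), deontic closure gives O(raise_flag).
Premise 6, O(¬revoke_appeal → ¬raise_flag), contraposes to O(raise_flag → revoke_appeal); with O(raise_flag) we get O(revoke_appeal).
Premise 5, O(quarantine_amendment → ¬revoke_appeal), contraposes to O(revoke_appeal → ¬quarantine_amendment); with O(revoke_appeal) we get O(¬quarantine_amendment).
Premise 4 is O(¬wear_ppe → quarantine_amendment); contrapositively O(¬quarantine_amendment → wear_ppe). Since O(¬quarantine_amendment) holds, K gives O(wear_ppe).
Premise 11 is O(wear_ppe → ¬escrow_appeal); since O(wear_ppe), deontic closure gives O(¬escrow_appeal).
Premises 1, 7, 8, 10 do not contribute to this derivation.
So O(¬escrow_appeal) holds, i.e. F(escrow_appeal). The claim follows.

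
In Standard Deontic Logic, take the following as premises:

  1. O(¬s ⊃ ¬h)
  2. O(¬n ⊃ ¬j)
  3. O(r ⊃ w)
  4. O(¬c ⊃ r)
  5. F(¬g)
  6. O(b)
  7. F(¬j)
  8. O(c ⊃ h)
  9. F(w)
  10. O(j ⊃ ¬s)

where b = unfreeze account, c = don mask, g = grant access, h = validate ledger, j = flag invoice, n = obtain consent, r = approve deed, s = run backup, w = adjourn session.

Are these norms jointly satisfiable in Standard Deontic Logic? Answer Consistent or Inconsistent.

F(w) at premise 9 means O(¬w).
Premise 3, O(r ⊃ w), contraposes to O(¬w ⊃ ¬r); with O(¬w) we get O(¬r).
Premise 4 is O(¬c ⊃ r); contrapositively O(¬r ⊃ c). Since O(¬r) holds, K gives O(c).
Premise 8 is O(c ⊃ h); since O(c), deontic closure gives O(h).
Premise 1, O(¬s ⊃ ¬h), contraposes to O(h ⊃ s); with O(h) we get O(s).
Premise 10, O(j ⊃ ¬s), contraposes to O(s ⊃ ¬j); with O(s) we get O(¬j).
Yet premise 7 is F(¬j), i.e. O(j).
We now have both O(¬j) and O(j) — j is simultaneously obligatory and forbidden, violating the D-axiom.

Inconsistent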